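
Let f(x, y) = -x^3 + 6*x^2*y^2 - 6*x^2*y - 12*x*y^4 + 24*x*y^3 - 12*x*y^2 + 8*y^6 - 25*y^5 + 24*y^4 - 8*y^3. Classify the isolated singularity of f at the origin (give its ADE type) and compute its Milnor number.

The Hessian of f at 0 has rank 0. Corank 2; j^3 = -(x + 2*y)^3 is a perfect cube, so E-series; the 5-jet and mu = 8 give E_8.

Type E8, Milnor number mu = 8.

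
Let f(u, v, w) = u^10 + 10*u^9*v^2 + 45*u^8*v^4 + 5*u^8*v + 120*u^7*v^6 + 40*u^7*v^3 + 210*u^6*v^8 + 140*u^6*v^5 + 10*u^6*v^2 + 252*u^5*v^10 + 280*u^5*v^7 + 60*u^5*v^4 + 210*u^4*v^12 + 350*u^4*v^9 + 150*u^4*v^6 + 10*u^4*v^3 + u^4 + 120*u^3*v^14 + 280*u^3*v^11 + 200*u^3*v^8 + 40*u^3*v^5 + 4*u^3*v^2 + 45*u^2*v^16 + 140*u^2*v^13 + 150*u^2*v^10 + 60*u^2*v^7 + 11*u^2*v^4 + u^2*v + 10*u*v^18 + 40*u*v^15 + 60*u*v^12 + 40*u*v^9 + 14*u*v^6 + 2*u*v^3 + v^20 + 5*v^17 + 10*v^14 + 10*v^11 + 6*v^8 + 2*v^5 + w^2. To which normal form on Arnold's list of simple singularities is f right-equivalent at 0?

The Hessian of f at 0 has rank 1. Corank 2; j^3 = u^2*v has shape L^2 M (L != M), so D-series; mu = 6 gives D_6.

D_{6}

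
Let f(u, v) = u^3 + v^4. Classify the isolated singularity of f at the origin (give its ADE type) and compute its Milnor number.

The Hessian of f at 0 has rank 0. Corank 2; j^3 = u^3 is a perfect cube, so E-series; the 4-jet and mu = 6 give E_6.

Type E_6, Milnor number mu = 6.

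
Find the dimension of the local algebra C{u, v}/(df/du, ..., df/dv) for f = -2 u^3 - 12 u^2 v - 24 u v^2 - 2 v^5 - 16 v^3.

The Hessian of f at 0 is [[0, 0], [0, 0]] with rank 0, so corank 2. A Groebner basis of the Jacobian ideal J(f) in C{u,v} is {v^4, u^2 + 4*u*v + 4*v^2}; counting standard monomials gives mu = 8. Corank 2; j^3 = -2*(u + 2*v)^3 is a perfect cube, so E-series; the 5-jet and mu = 8 give E_8.

8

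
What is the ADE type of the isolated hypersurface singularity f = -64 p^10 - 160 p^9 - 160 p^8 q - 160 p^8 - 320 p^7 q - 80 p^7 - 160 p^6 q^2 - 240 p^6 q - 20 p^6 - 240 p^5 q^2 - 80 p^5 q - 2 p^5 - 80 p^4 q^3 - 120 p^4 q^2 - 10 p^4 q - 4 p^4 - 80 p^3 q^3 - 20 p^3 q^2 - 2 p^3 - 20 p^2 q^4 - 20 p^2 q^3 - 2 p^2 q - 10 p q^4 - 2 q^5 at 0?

D_6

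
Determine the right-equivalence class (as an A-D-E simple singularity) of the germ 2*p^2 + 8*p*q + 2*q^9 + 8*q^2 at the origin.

A_8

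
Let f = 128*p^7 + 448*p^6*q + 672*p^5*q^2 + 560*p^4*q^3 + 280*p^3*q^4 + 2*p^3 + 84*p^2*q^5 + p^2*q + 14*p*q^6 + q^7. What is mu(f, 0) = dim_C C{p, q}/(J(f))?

The Hessian of f at 0 has rank 0. Corank 2; j^3 = p^2*(2*p + q) has shape L^2 M (L != M), so D-series; mu = 8 gives D_8.

8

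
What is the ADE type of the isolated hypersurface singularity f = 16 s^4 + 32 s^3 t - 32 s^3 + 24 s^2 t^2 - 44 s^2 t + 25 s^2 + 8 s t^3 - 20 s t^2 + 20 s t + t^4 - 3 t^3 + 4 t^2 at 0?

A2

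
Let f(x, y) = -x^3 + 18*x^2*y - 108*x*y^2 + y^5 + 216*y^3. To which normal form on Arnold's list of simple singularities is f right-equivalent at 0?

The Hessian of f at 0 has rank 0. Corank 2; j^3 = -(x - 6*y)^3 is a perfect cube, so E-series; the 5-jet and mu = 8 give E_8.

E8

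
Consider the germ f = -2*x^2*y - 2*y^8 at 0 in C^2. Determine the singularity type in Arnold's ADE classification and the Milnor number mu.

Type D9, Milnor number mu = 9.

The Hessian of f at 0 is [[0, 0], [0, 0]] with rank 0, so corank 2. A Groebner basis of the Jacobian ideal J(f) in C{x,y} is {x^2/8 + y^7, x^3, x*y}; counting standard monomials gives mu = 9. Corank 2; j^3 = -2*x^2*y has shape L^2 M (L != M), so D-series; mu = 9 gives D_9.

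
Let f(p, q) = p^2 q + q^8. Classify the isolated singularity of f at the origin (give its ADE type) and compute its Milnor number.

Type D9, Milnor number mu = 9.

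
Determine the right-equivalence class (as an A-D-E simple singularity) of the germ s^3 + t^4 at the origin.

E_6

The Hessian of f at 0 has rank 0. Corank 2; j^3 = s^3 is a perfect cube, so E-series; the 4-jet and mu = 6 give E_6.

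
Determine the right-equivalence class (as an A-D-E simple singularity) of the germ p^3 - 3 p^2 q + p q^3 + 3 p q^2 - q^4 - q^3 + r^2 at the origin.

E_7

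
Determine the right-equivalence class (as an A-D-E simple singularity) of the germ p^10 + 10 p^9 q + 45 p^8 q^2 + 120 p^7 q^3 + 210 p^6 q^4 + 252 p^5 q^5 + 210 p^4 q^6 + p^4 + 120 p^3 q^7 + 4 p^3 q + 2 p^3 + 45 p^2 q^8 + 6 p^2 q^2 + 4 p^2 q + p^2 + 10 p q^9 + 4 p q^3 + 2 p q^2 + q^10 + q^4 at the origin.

A_{9}

The Hessian of f at 0 has rank 1. Corank 1: A-series; mu = 9 gives A_9.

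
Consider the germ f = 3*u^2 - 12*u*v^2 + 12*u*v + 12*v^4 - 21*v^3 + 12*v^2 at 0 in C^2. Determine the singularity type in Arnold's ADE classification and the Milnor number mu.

Type A_{2}, Milnor number mu = 2.

The Hessian of f at 0 is [[6, 12], [12, 24]] with rank 1, so corank 1. A Groebner basis of the Jacobian ideal J(f) in C{u,v} is {v^2, u + 2*v}; counting standard monomials gives mu = 2. Corank 1: A-series; mu = 2 gives A_2.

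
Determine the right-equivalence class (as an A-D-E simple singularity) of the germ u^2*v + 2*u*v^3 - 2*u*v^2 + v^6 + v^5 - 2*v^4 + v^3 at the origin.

The Hessian of f at 0 is [[0, 0], [0, 0]] with rank 0, so corank 2. A Groebner basis of the Jacobian ideal J(f) in C{u,v} is {u^3 + u^2/2 - 5*u*v^2/2 - 5*u*v/2 + 2*v^2, u^2*v + u^2/6 - 11*u*v^2/6 - 7*u*v/6 + v^2, u*v + v^3 - v^2}; counting standard monomials gives mu = 7. Corank 2; j^3 = v*(u - v)^2 has shape L^2 M (L != M), so D-series; mu = 7 gives D_7.

D_{7}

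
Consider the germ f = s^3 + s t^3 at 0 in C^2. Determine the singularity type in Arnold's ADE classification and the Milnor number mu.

Type E_7, Milnor number mu = 7.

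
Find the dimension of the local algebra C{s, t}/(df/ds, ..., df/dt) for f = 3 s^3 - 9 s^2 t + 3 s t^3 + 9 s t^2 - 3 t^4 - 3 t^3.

7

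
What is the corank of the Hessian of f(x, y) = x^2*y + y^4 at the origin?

Hessian at 0 has rank 0.

2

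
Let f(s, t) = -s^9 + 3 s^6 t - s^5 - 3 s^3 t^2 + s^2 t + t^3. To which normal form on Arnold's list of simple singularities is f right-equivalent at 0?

D4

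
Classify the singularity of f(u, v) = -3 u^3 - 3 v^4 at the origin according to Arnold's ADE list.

The Hessian of f at 0 is [[0, 0], [0, 0]] with rank 0, so corank 2. A Groebner basis of the Jacobian ideal J(f) in C{u,v} is {v^3, u^2}; counting standard monomials gives mu = 6. Corank 2; j^3 = -3*u^3 is a perfect cube, so E-series; the 4-jet and mu = 6 give E_6.

E_{6}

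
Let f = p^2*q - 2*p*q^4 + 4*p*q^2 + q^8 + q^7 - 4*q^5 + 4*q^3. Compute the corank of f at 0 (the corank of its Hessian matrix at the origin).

2

The Hessian at 0 is [[0, 0], [0, 0]] of rank 0; hence corank 2.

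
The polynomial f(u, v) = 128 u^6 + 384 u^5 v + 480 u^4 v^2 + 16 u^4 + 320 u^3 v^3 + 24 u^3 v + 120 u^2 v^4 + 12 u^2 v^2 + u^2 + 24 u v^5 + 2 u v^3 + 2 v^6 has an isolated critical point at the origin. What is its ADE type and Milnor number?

The Hessian of f at 0 is [[2, 0], [0, 0]] with rank 1, so corank 1. A Groebner basis of the Jacobian ideal J(f) in C{u,v} is {u*v^2, u + v^3, u^2}; counting standard monomials gives mu = 5. Corank 1: A-series; mu = 5 gives A_5.

Type A5, Milnor number mu = 5.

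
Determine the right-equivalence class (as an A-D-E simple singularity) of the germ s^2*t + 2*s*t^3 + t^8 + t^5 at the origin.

D_9

The Hessian of f at 0 is [[0, 0], [0, 0]] with rank 0, so corank 2. A Groebner basis of the Jacobian ideal J(f) in C{s,t} is {s^4, s^3*t - s^2/8 - s*t^2/8, s^3 + s^2*t^2, s*t + t^3}; counting standard monomials gives mu = 9. Corank 2; j^3 = s^2*t has shape L^2 M (L != M), so D-series; mu = 9 gives D_9.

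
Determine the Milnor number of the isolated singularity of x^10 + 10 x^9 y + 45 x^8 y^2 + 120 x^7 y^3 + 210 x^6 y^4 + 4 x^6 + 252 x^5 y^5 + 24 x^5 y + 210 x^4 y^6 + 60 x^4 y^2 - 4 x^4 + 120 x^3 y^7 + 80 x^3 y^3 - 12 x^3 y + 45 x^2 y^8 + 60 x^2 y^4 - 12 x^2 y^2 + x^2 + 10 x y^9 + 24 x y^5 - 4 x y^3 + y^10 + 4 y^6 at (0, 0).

9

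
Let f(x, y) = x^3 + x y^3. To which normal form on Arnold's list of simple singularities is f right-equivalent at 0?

E_7

The Hessian of f at 0 is [[0, 0], [0, 0]] with rank 0, so corank 2. A Groebner basis of the Jacobian ideal J(f) in C{x,y} is {x^3, x*y^2, 3*x^2 + y^3}; counting standard monomials gives mu = 7. Corank 2; j^3 = x^3 is a perfect cube, so E-series; the 4-jet and mu = 7 give E_7.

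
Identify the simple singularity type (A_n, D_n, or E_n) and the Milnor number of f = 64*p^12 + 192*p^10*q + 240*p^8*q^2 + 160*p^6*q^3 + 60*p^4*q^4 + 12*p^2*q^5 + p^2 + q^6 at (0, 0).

Type A_{5}, Milnor number mu = 5.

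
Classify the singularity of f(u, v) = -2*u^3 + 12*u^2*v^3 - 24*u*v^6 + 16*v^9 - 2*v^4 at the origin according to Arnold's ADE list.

E_6

The Hessian of f at 0 has rank 0. Corank 2; j^3 = -2*u^3 is a perfect cube, so E-series; the 4-jet and mu = 6 give E_6.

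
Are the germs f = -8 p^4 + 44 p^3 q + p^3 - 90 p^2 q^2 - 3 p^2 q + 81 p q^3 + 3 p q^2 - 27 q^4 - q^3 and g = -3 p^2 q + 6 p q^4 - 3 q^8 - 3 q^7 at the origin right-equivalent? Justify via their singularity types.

The Hessian of f at 0 is [[0, 0], [0, 0]] with rank 0, so corank 2. A Groebner basis of the Jacobian ideal J(f) in C{p,q} is {3*p^2/4 - 3*p*q/2 + q^4 + q^3/4 + 3*q^2/4, p^3 - 15*p^2/4 + 15*p*q/2 - 9*q^3/4 - 15*q^2/4, p^2*q - 9*p^2/4 + 9*p*q/2 - 7*q^3/4 - 9*q^2/4, -p^2 + p*q^2 + 2*p*q - 4*q^3/3 - q^2}; counting standard monomials gives mu = 7. Corank 2; j^3 = (p - q)^3 is a perfect cube, so E-series; the 4-jet and mu = 7 give E_7. The Hessian of g at 0 is [[0, 0], [0, 0]] with rank 0, so corank 2. A Groebner basis of the Jacobian ideal J(g) in C{p,q} is {p^2*q^2, -8*p^2*q - p^2 + p*q^3, -p*q + q^4, p^3}; counting standard monomials gives mu = 9. Corank 2; j^3 = -3*p^2*q has shape L^2 M (L != M), so D-series; mu = 9 gives D_9. f is E_7 but g is D_9, hence not right-equivalent.

No.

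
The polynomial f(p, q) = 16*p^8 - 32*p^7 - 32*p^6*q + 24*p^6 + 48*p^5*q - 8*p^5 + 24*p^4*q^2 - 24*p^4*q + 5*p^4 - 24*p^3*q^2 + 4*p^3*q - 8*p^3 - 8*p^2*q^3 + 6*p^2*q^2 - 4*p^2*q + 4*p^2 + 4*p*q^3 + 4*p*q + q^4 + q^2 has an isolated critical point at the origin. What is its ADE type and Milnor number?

Type A_3, Milnor number mu = 3.

The Hessian of f at 0 is [[8, 4], [4, 2]] with rank 1, so corank 1. A Groebner basis of the Jacobian ideal J(f) in C{p,q} is {p^2 - p - q/2, p*q + 2*p + q, -4*p + q^2 - 2*q}; counting standard monomials gives mu = 3. Corank 1: A-series; mu = 3 gives A_3.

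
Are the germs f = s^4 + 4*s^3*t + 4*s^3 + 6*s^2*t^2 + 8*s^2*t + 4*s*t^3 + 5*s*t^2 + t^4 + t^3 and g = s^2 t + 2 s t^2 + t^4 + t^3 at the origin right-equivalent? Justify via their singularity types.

The Hessian of f at 0 has rank 0. Corank 2; j^3 = (s + t)*(2*s + t)^2 has shape L^2 M (L != M), so D-series; mu = 5 gives D_5. The Hessian of g at 0 has rank 0. Corank 2; j^3 = t*(s + t)^2 has shape L^2 M (L != M), so D-series; mu = 5 gives D_5. Both have type D_5, hence right-equivalent.

Yes.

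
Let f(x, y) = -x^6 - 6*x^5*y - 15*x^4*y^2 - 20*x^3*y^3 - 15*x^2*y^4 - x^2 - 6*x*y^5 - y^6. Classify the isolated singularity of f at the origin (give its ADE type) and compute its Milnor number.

Type A_5, Milnor number mu = 5.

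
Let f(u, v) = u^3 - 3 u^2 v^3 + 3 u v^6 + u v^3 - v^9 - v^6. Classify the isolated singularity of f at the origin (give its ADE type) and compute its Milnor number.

Type E7, Milnor number mu = 7.

The Hessian of f at 0 has rank 0. Corank 2; j^3 = u^3 is a perfect cube, so E-series; the 4-jet and mu = 7 give E_7.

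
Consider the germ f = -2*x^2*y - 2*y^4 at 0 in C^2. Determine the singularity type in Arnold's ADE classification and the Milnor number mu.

Type D5, Milnor number mu = 5.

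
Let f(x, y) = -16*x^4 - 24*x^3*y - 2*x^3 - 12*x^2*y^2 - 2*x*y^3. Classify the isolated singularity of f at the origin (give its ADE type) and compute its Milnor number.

Type E_{7}, Milnor number mu = 7.

The Hessian of f at 0 has rank 0. Corank 2; j^3 = -2*x^3 is a perfect cube, so E-series; the 4-jet and mu = 7 give E_7.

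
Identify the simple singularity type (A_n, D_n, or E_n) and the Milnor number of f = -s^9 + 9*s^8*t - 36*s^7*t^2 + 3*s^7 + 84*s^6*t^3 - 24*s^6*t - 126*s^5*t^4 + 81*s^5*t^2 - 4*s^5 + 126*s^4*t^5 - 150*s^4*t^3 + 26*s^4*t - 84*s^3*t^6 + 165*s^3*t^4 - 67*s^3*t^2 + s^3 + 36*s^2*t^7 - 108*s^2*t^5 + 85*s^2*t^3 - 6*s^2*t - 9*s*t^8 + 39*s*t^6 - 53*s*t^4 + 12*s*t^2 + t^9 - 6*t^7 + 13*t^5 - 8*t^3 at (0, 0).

The Hessian of f at 0 has rank 0. Corank 2; j^3 = (s - 2*t)^3 is a perfect cube, so E-series; the 5-jet and mu = 8 give E_8.

Type E_8, Milnor number mu = 8.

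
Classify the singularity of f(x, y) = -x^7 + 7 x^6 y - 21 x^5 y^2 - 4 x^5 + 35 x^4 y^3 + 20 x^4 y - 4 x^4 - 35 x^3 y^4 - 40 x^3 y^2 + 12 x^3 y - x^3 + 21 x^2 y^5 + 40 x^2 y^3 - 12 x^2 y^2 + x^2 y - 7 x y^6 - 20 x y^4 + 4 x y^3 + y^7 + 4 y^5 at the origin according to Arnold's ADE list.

D_8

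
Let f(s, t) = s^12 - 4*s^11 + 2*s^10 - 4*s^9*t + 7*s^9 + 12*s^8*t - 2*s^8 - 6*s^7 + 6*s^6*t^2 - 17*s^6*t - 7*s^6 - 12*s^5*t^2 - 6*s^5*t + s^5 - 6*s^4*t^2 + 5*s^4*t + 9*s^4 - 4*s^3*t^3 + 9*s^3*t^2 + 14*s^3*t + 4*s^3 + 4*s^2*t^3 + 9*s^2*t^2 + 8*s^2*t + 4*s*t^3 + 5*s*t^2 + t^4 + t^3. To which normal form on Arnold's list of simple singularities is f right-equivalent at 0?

The Hessian of f at 0 is [[0, 0], [0, 0]] with rank 0, so corank 2. A Groebner basis of the Jacobian ideal J(f) in C{s,t} is {s*t^2 + 4*s*t + 2*t^2, -8*s*t + t^3 - 4*t^2, s^2 + 2*s*t + 3*t^2/4}; counting standard monomials gives mu = 5. Corank 2; j^3 = (s + t)*(2*s + t)^2 has shape L^2 M (L != M), so D-series; mu = 5 gives D_5.

D5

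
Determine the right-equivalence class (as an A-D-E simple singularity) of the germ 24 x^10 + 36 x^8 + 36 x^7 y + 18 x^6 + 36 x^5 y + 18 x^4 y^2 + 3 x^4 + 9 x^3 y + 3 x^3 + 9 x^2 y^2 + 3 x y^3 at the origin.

E_7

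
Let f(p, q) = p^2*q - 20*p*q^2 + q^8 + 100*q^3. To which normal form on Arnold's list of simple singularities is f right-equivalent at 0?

The Hessian of f at 0 has rank 0. Corank 2; j^3 = q*(p - 10*q)^2 has shape L^2 M (L != M), so D-series; mu = 9 gives D_9.

D_{9}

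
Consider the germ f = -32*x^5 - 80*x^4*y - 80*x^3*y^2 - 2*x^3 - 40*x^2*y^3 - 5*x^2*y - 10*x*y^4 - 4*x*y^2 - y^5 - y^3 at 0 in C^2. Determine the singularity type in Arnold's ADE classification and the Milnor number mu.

Type D_6, Milnor number mu = 6.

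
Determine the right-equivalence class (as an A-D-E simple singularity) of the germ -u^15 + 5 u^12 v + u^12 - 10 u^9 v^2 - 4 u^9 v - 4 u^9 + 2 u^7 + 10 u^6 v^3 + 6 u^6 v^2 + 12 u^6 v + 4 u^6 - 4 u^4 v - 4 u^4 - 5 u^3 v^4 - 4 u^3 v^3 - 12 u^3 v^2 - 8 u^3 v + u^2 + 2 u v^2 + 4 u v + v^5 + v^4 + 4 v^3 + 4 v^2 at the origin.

The Hessian of f at 0 has rank 1. Corank 1: A-series; mu = 4 gives A_4.

A4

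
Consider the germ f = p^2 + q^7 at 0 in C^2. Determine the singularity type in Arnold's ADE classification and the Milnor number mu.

The Hessian of f at 0 has rank 1. Corank 1: A-series; mu = 6 gives A_6.

Type A_6, Milnor number mu = 6.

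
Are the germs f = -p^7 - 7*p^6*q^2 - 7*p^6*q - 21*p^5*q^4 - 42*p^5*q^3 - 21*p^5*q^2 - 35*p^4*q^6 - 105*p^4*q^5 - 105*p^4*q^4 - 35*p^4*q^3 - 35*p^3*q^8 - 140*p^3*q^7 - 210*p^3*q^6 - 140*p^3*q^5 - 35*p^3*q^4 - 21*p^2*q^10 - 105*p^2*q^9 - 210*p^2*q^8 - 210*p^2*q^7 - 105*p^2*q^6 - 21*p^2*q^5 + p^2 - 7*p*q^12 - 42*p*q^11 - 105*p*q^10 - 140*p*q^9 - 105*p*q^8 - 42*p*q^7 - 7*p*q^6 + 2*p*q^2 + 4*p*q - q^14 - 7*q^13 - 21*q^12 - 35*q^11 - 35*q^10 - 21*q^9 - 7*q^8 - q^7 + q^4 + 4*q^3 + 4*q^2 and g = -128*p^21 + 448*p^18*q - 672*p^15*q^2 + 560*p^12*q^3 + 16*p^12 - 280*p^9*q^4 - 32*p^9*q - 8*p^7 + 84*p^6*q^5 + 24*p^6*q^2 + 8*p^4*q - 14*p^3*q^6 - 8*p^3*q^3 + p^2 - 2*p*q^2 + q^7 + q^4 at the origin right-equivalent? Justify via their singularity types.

Yes.

The Hessian of f at 0 has rank 1. Corank 1: A-series; mu = 6 gives A_6. The Hessian of g at 0 has rank 1. Corank 1: A-series; mu = 6 gives A_6. Both have type A_6, hence right-equivalent.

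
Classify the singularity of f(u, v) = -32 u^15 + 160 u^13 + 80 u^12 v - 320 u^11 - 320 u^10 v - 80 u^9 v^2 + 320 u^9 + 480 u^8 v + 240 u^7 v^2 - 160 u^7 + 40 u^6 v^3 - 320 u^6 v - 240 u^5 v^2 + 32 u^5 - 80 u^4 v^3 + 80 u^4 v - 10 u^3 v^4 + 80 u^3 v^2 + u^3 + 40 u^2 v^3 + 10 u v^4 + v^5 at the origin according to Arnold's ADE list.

The Hessian of f at 0 is [[0, 0], [0, 0]] with rank 0, so corank 2. A Groebner basis of the Jacobian ideal J(f) in C{u,v} is {v^5, u*v^3 + v^4/8, u^2}; counting standard monomials gives mu = 8. Corank 2; j^3 = u^3 is a perfect cube, so E-series; the 5-jet and mu = 8 give E_8.

E_8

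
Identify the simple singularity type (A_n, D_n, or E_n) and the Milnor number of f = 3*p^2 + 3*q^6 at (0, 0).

The Hessian of f at 0 is [[6, 0], [0, 0]] with rank 1, so corank 1. A Groebner basis of the Jacobian ideal J(f) in C{p,q} is {q^5, p}; counting standard monomials gives mu = 5. Corank 1: A-series; mu = 5 gives A_5.

Type A_{5}, Milnor number mu = 5.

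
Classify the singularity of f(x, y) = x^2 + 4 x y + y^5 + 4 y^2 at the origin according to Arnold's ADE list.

The Hessian of f at 0 is [[2, 4], [4, 8]] with rank 1, so corank 1. A Groebner basis of the Jacobian ideal J(f) in C{x,y} is {y^4, x + 2*y}; counting standard monomials gives mu = 4. Corank 1: A-series; mu = 4 gives A_4.

A_4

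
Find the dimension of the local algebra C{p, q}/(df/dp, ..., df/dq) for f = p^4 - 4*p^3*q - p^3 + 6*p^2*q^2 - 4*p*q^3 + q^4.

6

The Hessian of f at 0 is [[0, 0], [0, 0]] with rank 0, so corank 2. A Groebner basis of the Jacobian ideal J(f) in C{p,q} is {q^4, p*q^2 - q^3/3, p^2}; counting standard monomials gives mu = 6. Corank 2; j^3 = -p^3 is a perfect cube, so E-series; the 4-jet and mu = 6 give E_6.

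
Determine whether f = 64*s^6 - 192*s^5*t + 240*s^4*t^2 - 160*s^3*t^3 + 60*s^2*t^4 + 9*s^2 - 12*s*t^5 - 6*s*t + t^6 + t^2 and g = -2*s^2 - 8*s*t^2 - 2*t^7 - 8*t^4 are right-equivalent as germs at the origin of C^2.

No.

The Hessian of f at 0 is [[18, -6], [-6, 2]] with rank 1, so corank 1. A Groebner basis of the Jacobian ideal J(f) in C{s,t} is {t^5, s - t/3}; counting standard monomials gives mu = 5. Corank 1: A-series; mu = 5 gives A_5. The Hessian of g at 0 is [[-4, 0], [0, 0]] with rank 1, so corank 1. A Groebner basis of the Jacobian ideal J(g) in C{s,t} is {s^3, s/2 + t^2}; counting standard monomials gives mu = 6. Corank 1: A-series; mu = 6 gives A_6. f is A_5 but g is A_6, hence not right-equivalent.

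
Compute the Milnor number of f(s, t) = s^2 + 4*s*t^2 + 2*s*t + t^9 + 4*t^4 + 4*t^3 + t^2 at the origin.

8

The Hessian of f at 0 has rank 1. Corank 1: A-series; mu = 8 gives A_8.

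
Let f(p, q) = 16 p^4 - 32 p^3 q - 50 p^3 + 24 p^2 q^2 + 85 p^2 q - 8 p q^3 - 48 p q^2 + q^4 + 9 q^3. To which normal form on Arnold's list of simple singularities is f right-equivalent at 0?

D5

The Hessian of f at 0 is [[0, 0], [0, 0]] with rank 0, so corank 2. A Groebner basis of the Jacobian ideal J(f) in C{p,q} is {p*q^2 + 375*p*q/8 - 225*q^2/8, 625*p*q/8 + q^3 - 375*q^2/8, p^2 - 11*p*q/10 + 3*q^2/10}; counting standard monomials gives mu = 5. Corank 2; j^3 = -(2*p - q)*(5*p - 3*q)^2 has shape L^2 M (L != M), so D-series; mu = 5 gives D_5.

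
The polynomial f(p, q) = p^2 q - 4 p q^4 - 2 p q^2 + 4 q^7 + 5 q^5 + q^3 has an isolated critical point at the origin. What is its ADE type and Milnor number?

Type D_{6}, Milnor number mu = 6.

The Hessian of f at 0 is [[0, 0], [0, 0]] with rank 0, so corank 2. A Groebner basis of the Jacobian ideal J(f) in C{p,q} is {-p*q/2 + q^4 + q^2/2, p*q^2 - q^3, p^2 + p*q/2 - 3*q^2/2}; counting standard monomials gives mu = 6. Corank 2; j^3 = q*(p - q)^2 has shape L^2 M (L != M), so D-series; mu = 6 gives D_6.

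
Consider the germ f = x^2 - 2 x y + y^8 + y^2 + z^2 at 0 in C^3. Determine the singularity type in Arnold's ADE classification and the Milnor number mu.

The Hessian of f at 0 has rank 2. Corank 1: A-series; mu = 7 gives A_7.

Type A7, Milnor number mu = 7.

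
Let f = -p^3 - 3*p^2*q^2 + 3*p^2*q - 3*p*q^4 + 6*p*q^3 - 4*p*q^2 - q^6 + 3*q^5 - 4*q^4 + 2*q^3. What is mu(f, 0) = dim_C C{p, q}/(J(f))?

4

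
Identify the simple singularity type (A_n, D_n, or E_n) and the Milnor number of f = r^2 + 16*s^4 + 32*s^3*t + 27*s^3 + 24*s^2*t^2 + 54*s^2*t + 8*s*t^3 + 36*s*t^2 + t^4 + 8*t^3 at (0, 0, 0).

The Hessian of f at 0 is [[0, 0, 0], [0, 0, 0], [0, 0, 2]] with rank 1, so corank 2. A Groebner basis of the Jacobian ideal J(f) in C{s,t,r} is {t^4, s*t^2 + 11*t^3/18, s^2 + 4*s*t/3 + 4*t^2/9, r}; counting standard monomials gives mu = 6. Corank 2; j^3 = (3*s + 2*t)^3 is a perfect cube, so E-series; the 4-jet and mu = 6 give E_6.

Type E_{6}, Milnor number mu = 6.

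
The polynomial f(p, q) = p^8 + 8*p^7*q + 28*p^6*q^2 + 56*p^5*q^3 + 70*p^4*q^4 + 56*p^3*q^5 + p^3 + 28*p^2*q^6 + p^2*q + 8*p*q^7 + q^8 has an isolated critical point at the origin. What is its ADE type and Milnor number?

Type D9, Milnor number mu = 9.

The Hessian of f at 0 has rank 0. Corank 2; j^3 = p^2*(p + q) has shape L^2 M (L != M), so D-series; mu = 9 gives D_9.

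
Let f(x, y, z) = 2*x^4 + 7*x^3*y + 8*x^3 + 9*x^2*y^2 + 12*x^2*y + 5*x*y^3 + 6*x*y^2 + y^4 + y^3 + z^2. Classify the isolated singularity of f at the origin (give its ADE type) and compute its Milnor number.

Type E_7, Milnor number mu = 7.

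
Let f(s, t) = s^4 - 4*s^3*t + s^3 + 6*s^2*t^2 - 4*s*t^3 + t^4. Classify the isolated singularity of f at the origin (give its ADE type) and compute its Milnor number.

Type E_{6}, Milnor number mu = 6.

The Hessian of f at 0 has rank 0. Corank 2; j^3 = s^3 is a perfect cube, so E-series; the 4-jet and mu = 6 give E_6.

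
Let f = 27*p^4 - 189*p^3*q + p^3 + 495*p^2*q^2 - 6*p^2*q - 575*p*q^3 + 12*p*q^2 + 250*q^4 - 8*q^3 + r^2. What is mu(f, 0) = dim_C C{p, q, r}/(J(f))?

7

The Hessian of f at 0 is [[0, 0, 0], [0, 0, 0], [0, 0, 2]] with rank 1, so corank 2. A Groebner basis of the Jacobian ideal J(f) in C{p,q,r} is {p^2/3 - 4*p*q/3 + q^4 + q^3/9 + 4*q^2/3, p^3 + 22*p^2/3 - 88*p*q/3 - 50*q^3/9 + 88*q^2/3, p^2*q + 23*p^2/9 - 92*p*q/9 - 85*q^3/27 + 92*q^2/9, 2*p^2/3 + p*q^2 - 8*p*q/3 - 16*q^3/9 + 8*q^2/3, r}; counting standard monomials gives mu = 7. Corank 2; j^3 = (p - 2*q)^3 is a perfect cube, so E-series; the 4-jet and mu = 7 give E_7.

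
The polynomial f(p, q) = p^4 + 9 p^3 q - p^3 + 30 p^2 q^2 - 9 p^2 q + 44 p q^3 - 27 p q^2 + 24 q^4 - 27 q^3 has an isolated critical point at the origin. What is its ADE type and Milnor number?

The Hessian of f at 0 has rank 0. Corank 2; j^3 = -(p + 3*q)^3 is a perfect cube, so E-series; the 4-jet and mu = 7 give E_7.

Type E7, Milnor number mu = 7.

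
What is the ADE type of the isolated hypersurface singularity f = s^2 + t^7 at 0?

A6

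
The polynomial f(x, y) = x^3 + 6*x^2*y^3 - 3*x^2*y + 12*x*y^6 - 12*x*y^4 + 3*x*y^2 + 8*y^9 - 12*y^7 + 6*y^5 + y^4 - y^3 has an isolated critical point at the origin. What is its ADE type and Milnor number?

The Hessian of f at 0 is [[0, 0], [0, 0]] with rank 0, so corank 2. A Groebner basis of the Jacobian ideal J(f) in C{x,y} is {y^3, x^2 - 2*x*y + y^2}; counting standard monomials gives mu = 6. Corank 2; j^3 = (x - y)^3 is a perfect cube, so E-series; the 4-jet and mu = 6 give E_6.

Type E_{6}, Milnor number mu = 6.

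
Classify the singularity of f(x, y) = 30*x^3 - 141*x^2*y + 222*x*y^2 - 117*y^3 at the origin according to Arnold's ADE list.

D_{4}

The Hessian of f at 0 has rank 0. Corank 2; j^3 = 3*(2*x - 3*y)*(5*x^2 - 16*x*y + 13*y^2) splits into three distinct lines over C (the quadratic factor has nonzero discriminant), so D_4.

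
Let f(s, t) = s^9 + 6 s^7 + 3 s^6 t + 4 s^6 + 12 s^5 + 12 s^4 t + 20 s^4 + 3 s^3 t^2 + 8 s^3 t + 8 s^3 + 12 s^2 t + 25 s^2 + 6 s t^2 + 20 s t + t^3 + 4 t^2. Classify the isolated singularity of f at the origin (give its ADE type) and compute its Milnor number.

The Hessian of f at 0 has rank 1. Corank 1: A-series; mu = 2 gives A_2.

Type A_{2}, Milnor number mu = 2.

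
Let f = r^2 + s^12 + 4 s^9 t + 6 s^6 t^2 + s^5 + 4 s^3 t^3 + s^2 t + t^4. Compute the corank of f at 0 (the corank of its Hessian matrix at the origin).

Hessian at 0 has rank 1.

2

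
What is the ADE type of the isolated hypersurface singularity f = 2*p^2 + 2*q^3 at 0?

The Hessian of f at 0 has rank 1. Corank 1: A-series; mu = 2 gives A_2.

A_{2}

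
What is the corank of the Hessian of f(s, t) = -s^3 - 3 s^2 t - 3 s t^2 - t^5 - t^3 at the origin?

2

Hessian at 0 has rank 0.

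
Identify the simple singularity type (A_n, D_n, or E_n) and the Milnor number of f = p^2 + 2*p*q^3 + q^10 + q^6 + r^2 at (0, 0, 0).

The Hessian of f at 0 is [[2, 0, 0], [0, 0, 0], [0, 0, 2]] with rank 2, so corank 1. A Groebner basis of the Jacobian ideal J(f) in C{p,q,r} is {p^3, p + q^3, r}; counting standard monomials gives mu = 9. Corank 1: A-series; mu = 9 gives A_9.

Type A_9, Milnor number mu = 9.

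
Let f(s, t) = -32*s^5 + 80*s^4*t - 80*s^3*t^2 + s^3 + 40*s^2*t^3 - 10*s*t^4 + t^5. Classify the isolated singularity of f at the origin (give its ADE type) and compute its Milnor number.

Type E8, Milnor number mu = 8.

The Hessian of f at 0 has rank 0. Corank 2; j^3 = s^3 is a perfect cube, so E-series; the 5-jet and mu = 8 give E_8.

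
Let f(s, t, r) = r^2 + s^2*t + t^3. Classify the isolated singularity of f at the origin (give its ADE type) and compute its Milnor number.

The Hessian of f at 0 has rank 1. Corank 2; j^3 = t*(s^2 + t^2) splits into three distinct lines over C (the quadratic factor has nonzero discriminant), so D_4.

Type D4, Milnor number mu = 4.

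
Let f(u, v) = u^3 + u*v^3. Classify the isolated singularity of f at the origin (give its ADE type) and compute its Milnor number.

Type E_7, Milnor number mu = 7.

The Hessian of f at 0 is [[0, 0], [0, 0]] with rank 0, so corank 2. A Groebner basis of the Jacobian ideal J(f) in C{u,v} is {u^3, u*v^2, 3*u^2 + v^3}; counting standard monomials gives mu = 7. Corank 2; j^3 = u^3 is a perfect cube, so E-series; the 4-jet and mu = 7 give E_7.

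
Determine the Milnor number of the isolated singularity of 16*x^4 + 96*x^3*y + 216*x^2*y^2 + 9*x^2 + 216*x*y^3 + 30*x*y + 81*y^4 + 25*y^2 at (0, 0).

The Hessian of f at 0 has rank 1. Corank 1: A-series; mu = 3 gives A_3.

3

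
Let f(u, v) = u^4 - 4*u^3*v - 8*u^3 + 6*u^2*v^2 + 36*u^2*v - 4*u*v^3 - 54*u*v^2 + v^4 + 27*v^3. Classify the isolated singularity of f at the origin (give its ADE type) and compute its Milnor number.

Type E_6, Milnor number mu = 6.

The Hessian of f at 0 is [[0, 0], [0, 0]] with rank 0, so corank 2. A Groebner basis of the Jacobian ideal J(f) in C{u,v} is {v^4, u*v^2 - 4*v^3/3, u^2 - 3*u*v + 9*v^2/4}; counting standard monomials gives mu = 6. Corank 2; j^3 = -(2*u - 3*v)^3 is a perfect cube, so E-series; the 4-jet and mu = 6 give E_6.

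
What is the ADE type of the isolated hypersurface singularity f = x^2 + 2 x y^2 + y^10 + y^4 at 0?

A_{9}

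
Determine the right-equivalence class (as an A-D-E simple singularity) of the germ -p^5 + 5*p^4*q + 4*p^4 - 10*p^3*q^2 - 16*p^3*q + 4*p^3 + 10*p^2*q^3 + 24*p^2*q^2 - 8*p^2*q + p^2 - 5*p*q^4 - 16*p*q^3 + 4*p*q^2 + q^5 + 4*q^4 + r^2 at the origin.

The Hessian of f at 0 has rank 2. Corank 1: A-series; mu = 4 gives A_4.

A4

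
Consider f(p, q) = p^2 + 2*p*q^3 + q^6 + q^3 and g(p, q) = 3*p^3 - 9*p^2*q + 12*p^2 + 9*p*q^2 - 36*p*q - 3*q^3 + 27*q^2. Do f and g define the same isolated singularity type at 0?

The Hessian of f at 0 has rank 1. Corank 1: A-series; mu = 2 gives A_2. The Hessian of g at 0 has rank 1. Corank 1: A-series; mu = 2 gives A_2. Both have type A_2, hence right-equivalent.

Yes.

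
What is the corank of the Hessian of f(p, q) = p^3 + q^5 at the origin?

2

Hessian at 0 has rank 0.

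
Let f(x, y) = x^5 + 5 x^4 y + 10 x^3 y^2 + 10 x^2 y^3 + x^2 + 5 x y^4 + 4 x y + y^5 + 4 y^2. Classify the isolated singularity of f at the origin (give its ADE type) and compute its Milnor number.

The Hessian of f at 0 is [[2, 4], [4, 8]] with rank 1, so corank 1. A Groebner basis of the Jacobian ideal J(f) in C{x,y} is {y^4, x + 2*y}; counting standard monomials gives mu = 4. Corank 1: A-series; mu = 4 gives A_4.

Type A_4, Milnor number mu = 4.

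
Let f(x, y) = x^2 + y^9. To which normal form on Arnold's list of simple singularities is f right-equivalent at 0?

A_8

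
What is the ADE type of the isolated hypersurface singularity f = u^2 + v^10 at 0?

A_9

The Hessian of f at 0 has rank 1. Corank 1: A-series; mu = 9 gives A_9.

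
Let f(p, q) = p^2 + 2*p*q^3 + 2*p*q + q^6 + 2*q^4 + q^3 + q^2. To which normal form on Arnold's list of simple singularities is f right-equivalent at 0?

A2

The Hessian of f at 0 is [[2, 2], [2, 2]] with rank 1, so corank 1. A Groebner basis of the Jacobian ideal J(f) in C{p,q} is {q^2, p + q}; counting standard monomials gives mu = 2. Corank 1: A-series; mu = 2 gives A_2.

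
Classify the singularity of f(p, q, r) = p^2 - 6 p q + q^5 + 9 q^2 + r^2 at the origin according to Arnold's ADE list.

A_{4}

The Hessian of f at 0 has rank 2. Corank 1: A-series; mu = 4 gives A_4.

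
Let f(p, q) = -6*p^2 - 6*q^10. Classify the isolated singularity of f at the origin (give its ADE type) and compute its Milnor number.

Type A_{9}, Milnor number mu = 9.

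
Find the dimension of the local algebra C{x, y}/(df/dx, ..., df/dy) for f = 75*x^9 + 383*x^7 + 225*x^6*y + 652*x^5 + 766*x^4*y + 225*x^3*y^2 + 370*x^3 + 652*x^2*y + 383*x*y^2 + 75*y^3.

4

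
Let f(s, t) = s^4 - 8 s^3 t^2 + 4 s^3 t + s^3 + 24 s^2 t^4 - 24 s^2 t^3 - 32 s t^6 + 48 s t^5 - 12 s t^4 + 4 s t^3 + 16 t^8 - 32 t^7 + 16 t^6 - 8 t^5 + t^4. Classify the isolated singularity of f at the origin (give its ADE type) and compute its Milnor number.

Type E_6, Milnor number mu = 6.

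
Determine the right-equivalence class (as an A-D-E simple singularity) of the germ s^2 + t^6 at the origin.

The Hessian of f at 0 is [[2, 0], [0, 0]] with rank 1, so corank 1. A Groebner basis of the Jacobian ideal J(f) in C{s,t} is {t^5, s}; counting standard monomials gives mu = 5. Corank 1: A-series; mu = 5 gives A_5.

A_{5}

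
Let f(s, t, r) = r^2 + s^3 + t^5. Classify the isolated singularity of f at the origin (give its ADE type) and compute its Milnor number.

The Hessian of f at 0 has rank 1. Corank 2; j^3 = s^3 is a perfect cube, so E-series; the 5-jet and mu = 8 give E_8.

Type E_{8}, Milnor number mu = 8.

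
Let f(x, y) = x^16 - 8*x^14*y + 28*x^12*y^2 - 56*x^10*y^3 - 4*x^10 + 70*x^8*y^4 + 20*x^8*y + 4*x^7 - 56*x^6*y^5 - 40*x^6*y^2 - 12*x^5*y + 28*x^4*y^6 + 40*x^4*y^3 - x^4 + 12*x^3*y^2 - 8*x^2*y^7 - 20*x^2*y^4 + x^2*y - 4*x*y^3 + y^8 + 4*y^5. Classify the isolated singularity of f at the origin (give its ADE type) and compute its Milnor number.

Type D_{9}, Milnor number mu = 9.

The Hessian of f at 0 has rank 0. Corank 2; j^3 = x^2*y has shape L^2 M (L != M), so D-series; mu = 9 gives D_9.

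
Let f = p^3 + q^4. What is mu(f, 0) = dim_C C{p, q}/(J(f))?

The Hessian of f at 0 has rank 0. Corank 2; j^3 = p^3 is a perfect cube, so E-series; the 4-jet and mu = 6 give E_6.

6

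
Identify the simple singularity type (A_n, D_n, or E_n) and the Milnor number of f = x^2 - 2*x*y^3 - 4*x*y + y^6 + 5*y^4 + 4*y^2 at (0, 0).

Type A_{3}, Milnor number mu = 3.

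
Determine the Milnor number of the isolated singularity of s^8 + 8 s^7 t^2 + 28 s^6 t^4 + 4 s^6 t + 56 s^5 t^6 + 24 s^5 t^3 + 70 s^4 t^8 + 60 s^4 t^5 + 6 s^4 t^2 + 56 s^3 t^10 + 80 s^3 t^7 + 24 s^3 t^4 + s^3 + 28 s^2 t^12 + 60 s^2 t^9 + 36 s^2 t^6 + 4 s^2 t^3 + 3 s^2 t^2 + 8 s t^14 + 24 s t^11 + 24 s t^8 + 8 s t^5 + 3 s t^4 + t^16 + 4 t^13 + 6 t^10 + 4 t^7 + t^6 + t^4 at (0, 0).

The Hessian of f at 0 has rank 0. Corank 2; j^3 = s^3 is a perfect cube, so E-series; the 4-jet and mu = 6 give E_6.

6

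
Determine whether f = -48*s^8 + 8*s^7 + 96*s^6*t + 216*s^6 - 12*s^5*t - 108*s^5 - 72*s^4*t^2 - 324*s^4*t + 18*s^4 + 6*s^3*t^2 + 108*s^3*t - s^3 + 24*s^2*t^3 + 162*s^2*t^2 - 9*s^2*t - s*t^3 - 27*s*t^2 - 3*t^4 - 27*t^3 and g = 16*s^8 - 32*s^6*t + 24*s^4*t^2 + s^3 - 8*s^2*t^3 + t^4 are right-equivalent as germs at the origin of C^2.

The Hessian of f at 0 has rank 0. Corank 2; j^3 = -(s + 3*t)^3 is a perfect cube, so E-series; the 4-jet and mu = 7 give E_7. The Hessian of g at 0 has rank 0. Corank 2; j^3 = s^3 is a perfect cube, so E-series; the 4-jet and mu = 6 give E_6. f is E_7 but g is E_6, hence not right-equivalent.

No.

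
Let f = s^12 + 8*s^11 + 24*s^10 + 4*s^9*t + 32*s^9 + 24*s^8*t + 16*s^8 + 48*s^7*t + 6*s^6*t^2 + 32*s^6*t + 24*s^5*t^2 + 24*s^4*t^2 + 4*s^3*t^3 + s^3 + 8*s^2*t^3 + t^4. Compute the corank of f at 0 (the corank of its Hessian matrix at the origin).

2

The Hessian at 0 is [[0, 0], [0, 0]] of rank 0; hence corank 2.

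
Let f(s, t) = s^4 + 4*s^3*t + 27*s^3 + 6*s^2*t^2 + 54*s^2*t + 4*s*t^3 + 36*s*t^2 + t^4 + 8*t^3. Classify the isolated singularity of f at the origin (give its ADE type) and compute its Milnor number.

Type E6, Milnor number mu = 6.

The Hessian of f at 0 is [[0, 0], [0, 0]] with rank 0, so corank 2. A Groebner basis of the Jacobian ideal J(f) in C{s,t} is {t^4, s*t^2 + 7*t^3/9, s^2 + 4*s*t/3 + 4*t^2/9}; counting standard monomials gives mu = 6. Corank 2; j^3 = (3*s + 2*t)^3 is a perfect cube, so E-series; the 4-jet and mu = 6 give E_6.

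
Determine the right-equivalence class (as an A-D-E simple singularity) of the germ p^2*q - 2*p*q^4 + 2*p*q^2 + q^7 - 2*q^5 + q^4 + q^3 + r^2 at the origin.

D_{5}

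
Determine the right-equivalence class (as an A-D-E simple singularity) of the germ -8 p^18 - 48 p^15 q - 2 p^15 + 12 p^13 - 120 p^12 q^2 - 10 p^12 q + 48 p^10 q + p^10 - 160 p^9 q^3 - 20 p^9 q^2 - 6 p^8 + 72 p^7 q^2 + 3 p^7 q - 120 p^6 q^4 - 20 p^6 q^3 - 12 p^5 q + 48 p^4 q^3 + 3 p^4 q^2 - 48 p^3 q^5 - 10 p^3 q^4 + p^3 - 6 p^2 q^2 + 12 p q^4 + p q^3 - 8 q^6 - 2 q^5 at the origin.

E_{7}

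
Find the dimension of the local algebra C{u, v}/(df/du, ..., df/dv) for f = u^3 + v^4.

The Hessian of f at 0 has rank 0. Corank 2; j^3 = u^3 is a perfect cube, so E-series; the 4-jet and mu = 6 give E_6.

6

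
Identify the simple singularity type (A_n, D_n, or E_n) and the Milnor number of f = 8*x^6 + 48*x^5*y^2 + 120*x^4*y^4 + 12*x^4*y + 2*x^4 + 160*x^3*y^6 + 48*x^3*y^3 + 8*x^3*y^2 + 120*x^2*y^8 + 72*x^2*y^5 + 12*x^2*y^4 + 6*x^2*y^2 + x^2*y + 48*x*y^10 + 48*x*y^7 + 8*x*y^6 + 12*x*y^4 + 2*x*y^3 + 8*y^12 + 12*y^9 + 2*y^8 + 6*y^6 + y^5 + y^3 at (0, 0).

Type D_{4}, Milnor number mu = 4.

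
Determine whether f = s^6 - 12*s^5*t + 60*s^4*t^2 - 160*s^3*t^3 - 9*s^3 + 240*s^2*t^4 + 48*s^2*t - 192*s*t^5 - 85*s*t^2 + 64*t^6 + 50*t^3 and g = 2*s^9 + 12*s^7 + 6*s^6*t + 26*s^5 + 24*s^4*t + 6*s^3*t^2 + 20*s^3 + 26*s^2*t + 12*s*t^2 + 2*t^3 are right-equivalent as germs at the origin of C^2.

The Hessian of f at 0 has rank 0. Corank 2; j^3 = -(s - 2*t)*(3*s - 5*t)^2 has shape L^2 M (L != M), so D-series; mu = 7 gives D_7. The Hessian of g at 0 has rank 0. Corank 2; j^3 = 2*(2*s + t)*(5*s^2 + 4*s*t + t^2) splits into three distinct lines over C (the quadratic factor has nonzero discriminant), so D_4. f is D_7 but g is D_4, hence not right-equivalent.

No.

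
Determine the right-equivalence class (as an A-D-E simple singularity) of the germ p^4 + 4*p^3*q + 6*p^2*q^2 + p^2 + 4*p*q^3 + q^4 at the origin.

The Hessian of f at 0 has rank 1. Corank 1: A-series; mu = 3 gives A_3.

A_3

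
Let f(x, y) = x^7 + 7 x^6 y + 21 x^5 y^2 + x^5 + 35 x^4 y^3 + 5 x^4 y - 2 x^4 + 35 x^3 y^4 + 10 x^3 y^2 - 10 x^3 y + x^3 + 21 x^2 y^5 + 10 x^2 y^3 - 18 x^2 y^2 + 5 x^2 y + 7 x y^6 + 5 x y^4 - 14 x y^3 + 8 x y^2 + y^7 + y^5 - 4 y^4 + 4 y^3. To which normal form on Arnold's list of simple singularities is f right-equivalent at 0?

D_8

The Hessian of f at 0 has rank 0. Corank 2; j^3 = (x + y)*(x + 2*y)^2 has shape L^2 M (L != M), so D-series; mu = 8 gives D_8.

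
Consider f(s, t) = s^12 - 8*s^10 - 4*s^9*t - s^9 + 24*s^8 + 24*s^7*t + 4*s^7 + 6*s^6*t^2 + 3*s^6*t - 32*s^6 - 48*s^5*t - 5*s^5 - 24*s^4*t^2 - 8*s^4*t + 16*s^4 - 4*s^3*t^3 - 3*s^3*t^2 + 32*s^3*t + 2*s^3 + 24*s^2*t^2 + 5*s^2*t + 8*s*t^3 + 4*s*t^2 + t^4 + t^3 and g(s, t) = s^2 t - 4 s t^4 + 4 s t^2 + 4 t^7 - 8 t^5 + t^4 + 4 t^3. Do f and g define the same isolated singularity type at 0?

The Hessian of f at 0 has rank 0. Corank 2; j^3 = (s + t)^2*(2*s + t) has shape L^2 M (L != M), so D-series; mu = 5 gives D_5. The Hessian of g at 0 has rank 0. Corank 2; j^3 = t*(s + 2*t)^2 has shape L^2 M (L != M), so D-series; mu = 5 gives D_5. Both have type D_5, hence right-equivalent.

Yes.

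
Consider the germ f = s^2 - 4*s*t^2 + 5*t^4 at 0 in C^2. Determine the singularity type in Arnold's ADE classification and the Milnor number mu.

Type A3, Milnor number mu = 3.

The Hessian of f at 0 has rank 1. Corank 1: A-series; mu = 3 gives A_3.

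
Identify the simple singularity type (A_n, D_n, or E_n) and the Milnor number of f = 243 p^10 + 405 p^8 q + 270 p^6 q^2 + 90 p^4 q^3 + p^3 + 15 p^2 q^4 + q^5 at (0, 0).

Type E8, Milnor number mu = 8.

The Hessian of f at 0 has rank 0. Corank 2; j^3 = p^3 is a perfect cube, so E-series; the 5-jet and mu = 8 give E_8.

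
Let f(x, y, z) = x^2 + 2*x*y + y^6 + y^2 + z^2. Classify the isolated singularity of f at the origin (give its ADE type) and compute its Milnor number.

The Hessian of f at 0 has rank 2. Corank 1: A-series; mu = 5 gives A_5.

Type A_5, Milnor number mu = 5.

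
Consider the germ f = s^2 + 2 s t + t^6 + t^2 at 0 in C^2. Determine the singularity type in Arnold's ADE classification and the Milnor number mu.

Type A_{5}, Milnor number mu = 5.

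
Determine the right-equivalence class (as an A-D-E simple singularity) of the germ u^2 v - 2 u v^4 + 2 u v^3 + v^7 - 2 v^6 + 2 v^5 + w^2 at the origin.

D_6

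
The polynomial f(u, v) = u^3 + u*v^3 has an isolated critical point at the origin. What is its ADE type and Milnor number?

The Hessian of f at 0 is [[0, 0], [0, 0]] with rank 0, so corank 2. A Groebner basis of the Jacobian ideal J(f) in C{u,v} is {u^3, u*v^2, 3*u^2 + v^3}; counting standard monomials gives mu = 7. Corank 2; j^3 = u^3 is a perfect cube, so E-series; the 4-jet and mu = 7 give E_7.

Type E7, Milnor number mu = 7.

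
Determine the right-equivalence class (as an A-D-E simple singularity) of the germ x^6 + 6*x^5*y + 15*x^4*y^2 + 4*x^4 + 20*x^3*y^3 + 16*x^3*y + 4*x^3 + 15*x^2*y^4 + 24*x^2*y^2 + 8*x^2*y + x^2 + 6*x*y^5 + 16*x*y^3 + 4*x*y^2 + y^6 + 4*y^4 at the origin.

A_{5}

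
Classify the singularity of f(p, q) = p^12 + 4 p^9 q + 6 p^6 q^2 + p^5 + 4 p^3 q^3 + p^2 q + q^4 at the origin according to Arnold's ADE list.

D5

The Hessian of f at 0 has rank 0. Corank 2; j^3 = p^2*q has shape L^2 M (L != M), so D-series; mu = 5 gives D_5.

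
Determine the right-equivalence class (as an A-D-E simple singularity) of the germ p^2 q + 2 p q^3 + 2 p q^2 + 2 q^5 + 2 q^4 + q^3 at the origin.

The Hessian of f at 0 has rank 0. Corank 2; j^3 = q*(p + q)^2 has shape L^2 M (L != M), so D-series; mu = 6 gives D_6.

D6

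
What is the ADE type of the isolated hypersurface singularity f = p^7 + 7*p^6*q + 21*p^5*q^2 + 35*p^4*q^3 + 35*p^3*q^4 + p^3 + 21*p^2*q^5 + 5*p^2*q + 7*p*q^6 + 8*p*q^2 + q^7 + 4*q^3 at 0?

D_8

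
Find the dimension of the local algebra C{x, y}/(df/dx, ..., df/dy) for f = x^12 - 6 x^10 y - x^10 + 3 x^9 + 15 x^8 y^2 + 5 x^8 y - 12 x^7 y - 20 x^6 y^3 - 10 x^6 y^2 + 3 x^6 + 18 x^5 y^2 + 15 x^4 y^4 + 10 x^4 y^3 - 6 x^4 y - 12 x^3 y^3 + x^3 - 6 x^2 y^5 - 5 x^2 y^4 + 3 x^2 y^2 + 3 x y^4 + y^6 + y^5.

8

The Hessian of f at 0 has rank 0. Corank 2; j^3 = x^3 is a perfect cube, so E-series; the 5-jet and mu = 8 give E_8.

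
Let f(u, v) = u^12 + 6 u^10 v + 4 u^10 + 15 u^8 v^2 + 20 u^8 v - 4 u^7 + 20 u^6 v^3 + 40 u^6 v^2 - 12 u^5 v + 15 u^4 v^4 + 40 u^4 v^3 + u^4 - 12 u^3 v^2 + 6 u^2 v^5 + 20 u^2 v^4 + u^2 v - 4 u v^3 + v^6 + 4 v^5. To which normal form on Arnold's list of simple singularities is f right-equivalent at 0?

D7

The Hessian of f at 0 has rank 0. Corank 2; j^3 = u^2*v has shape L^2 M (L != M), so D-series; mu = 7 gives D_7.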